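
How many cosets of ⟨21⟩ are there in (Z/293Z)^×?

2

By Lagrange's theorem, ord_293(21) divides φ(293) = 293 − 1 = 292 = 2^2 · 73.
Divisors of 292: 1, 2, 4, 73, 146, 292.
Check 21^d mod 293 for each divisor in increasing order:
21^1 ≡ 21
21^2 ≡ 148
21^4 ≡ 222
21^73 ≡ 292
21^146 ≡ 1
The order of 21 is 146, so the subgroup it generates has 146 elements.
The index is φ(293) / ord(21) = 292 / 146 = 2.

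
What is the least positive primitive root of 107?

φ(107) = 107 − 1 = 106 = 2 · 53.
g is a primitive root iff g^(106/q) ≢ 1 (mod 107) for each prime q ∈ {2, 53}.
g = 2: 2^53 ≡ 106; 2^2 ≡ 4 — none is 1, so 2 is a primitive root.
So 2 is the smallest generator of (Z/107Z)^×.

2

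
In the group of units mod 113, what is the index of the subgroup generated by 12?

1

The order of 12 must divide φ(113) = 113 − 1 = 112 = 2^4 · 7.
Divisors of 112: 1, 2, 4, 7, 8, 14, 16, 28, 56, 112.
Test each divisor d:
12^1 ≡ 12 (mod 113)
12^2 ≡ 31 (mod 113)
12^4 ≡ 57 (mod 113)
12^7 ≡ 73 (mod 113)
12^8 ≡ 85 (mod 113)
12^14 ≡ 18 (mod 113)
12^16 ≡ 106 (mod 113)
12^28 ≡ 98 (mod 113)
12^56 ≡ 112 (mod 113)
12^112 ≡ 1 (mod 113) ✓
The order of 12 is 112, so the subgroup it generates has 112 elements.
Index = |(Z/113Z)^×| / |⟨12⟩| = 112 / 112 = 1.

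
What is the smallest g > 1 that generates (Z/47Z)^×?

5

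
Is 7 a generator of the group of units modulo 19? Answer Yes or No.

No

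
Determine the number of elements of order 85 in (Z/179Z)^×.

φ(179) = 179 − 1 = 178 = 2 · 89.
Since (Z/179Z)^× is cyclic of order 178, the number of elements of order d is φ(d) when d | 178 and 0 otherwise.
Here 178 is not a multiple of 85, so there are no elements of order 85.

0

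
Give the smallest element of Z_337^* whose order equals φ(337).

φ(337) = 337 − 1 = 336 = 2^4 · 3 · 7.
g is a primitive root iff g^(336/q) ≢ 1 (mod 337) for each prime q ∈ {2, 3, 7}.
g = 2: 2^168 ≡ 1 — hits 1, so not a primitive root.
g = 3: 3^168 ≡ 1 — hits 1, so not a primitive root.
g = 4: 4^168 ≡ 1 — hits 1, so not a primitive root.
g = 5: 5^168 ≡ 336; 5^112 ≡ 1 — hits 1, so not a primitive root.
g = 6: 6^168 ≡ 1 — hits 1, so not a primitive root.
g = 7: 7^168 ≡ 1 — hits 1, so not a primitive root.
g = 8: 8^168 ≡ 1 — hits 1, so not a primitive root.
g = 9: 9^168 ≡ 1 — hits 1, so not a primitive root.
g = 10: 10^168 ≡ 336; 10^112 ≡ 128; 10^48 ≡ 175 — none is 1, so 10 is a primitive root.
Hence the least primitive root of 337 is 10.

10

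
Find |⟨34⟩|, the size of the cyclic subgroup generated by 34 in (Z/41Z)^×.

40

ord(34) | φ(41) = 41 − 1 = 40 = 2^3 · 5.
Divisors of 40: 1, 2, 4, 5, 8, 10, 20, 40.
Check 34^d mod 41 for each divisor in increasing order:
34^1 ≡ 34
34^2 ≡ 8
34^4 ≡ 23
34^5 ≡ 3
34^8 ≡ 37
34^10 ≡ 9
34^20 ≡ 40
34^40 ≡ 1
So ord_41(34) = 40.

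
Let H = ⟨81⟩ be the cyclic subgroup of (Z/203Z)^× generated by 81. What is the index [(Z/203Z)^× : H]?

8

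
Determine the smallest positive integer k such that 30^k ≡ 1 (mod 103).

17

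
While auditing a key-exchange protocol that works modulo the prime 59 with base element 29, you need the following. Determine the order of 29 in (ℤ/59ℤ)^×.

29

By Lagrange's theorem, ord_59(29) divides φ(59) = 59 − 1 = 58 = 2 · 29.
Divisors of 58: 1, 2, 29, 58.
Evaluate successive powers at the divisors of 58:
29^1 ≡ 29 (mod 59)
29^2 ≡ 15 (mod 59)
29^29 ≡ 1 (mod 59) ✓
The smallest such exponent is 29, so the order of 29 is 29.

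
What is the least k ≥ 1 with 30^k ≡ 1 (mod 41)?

The order of 30 must divide φ(41) = 41 − 1 = 40 = 2^3 · 5.
Divisors of 40: 1, 2, 4, 5, 8, 10, 20, 40.
Test each divisor d:
30^1 ≡ 30
30^2 ≡ 39
30^4 ≡ 4
30^5 ≡ 38
30^8 ≡ 16
30^10 ≡ 9
30^20 ≡ 40
30^40 ≡ 1
Therefore the multiplicative order of 30 modulo 41 is 40.

40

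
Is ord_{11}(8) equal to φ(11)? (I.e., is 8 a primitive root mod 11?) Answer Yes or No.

φ(11) = 11 − 1 = 10 = 2 · 5.
It suffices to check that the order of 8 is not a proper divisor of 10: compute 8^(10/q) for q ∈ {2, 5}.
8^5 ≡ 10 (mod 11)  [q = 2: ≢ 1 ✓]
8^2 ≡ 9 (mod 11)  [q = 5: ≢ 1 ✓]
None equal 1, so ord_11(8) = 10: 8 is a primitive root.

Yes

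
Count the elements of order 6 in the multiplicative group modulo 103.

φ(103) = 103 − 1 = 102 = 2 · 3 · 17.
In a cyclic group of order 102, there are φ(d) elements of order d for each divisor d of 102, and zero for non-divisors.
6 = 2 · 3 divides 102, and φ(6) = 2.

2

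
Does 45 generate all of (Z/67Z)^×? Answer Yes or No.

No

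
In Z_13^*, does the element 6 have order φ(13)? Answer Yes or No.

Yes

φ(13) = 13 − 1 = 12 = 2^2 · 3.
6 is a primitive root mod 13 iff 6^(φ(13)/q) ≢ 1 for every prime q | φ(13), i.e. q ∈ {2, 3}.
6^6 ≡ 12 (mod 13)  [q = 2: ≢ 1 ✓]
6^4 ≡ 9 (mod 13)  [q = 3: ≢ 1 ✓]
All checks pass, so 6 has order 12 and is a primitive root modulo 13.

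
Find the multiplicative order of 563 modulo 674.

8

ord(563) | φ(674) = φ(2)·φ(337) = 1·336 = 336 = 2^4 · 3 · 7.
Divisors of 336: 1, 2, 3, 4, 6, 7, 8, 12, 14, 16, 21, 24, 28, 42, 48, 56, 84, 112, 168, 336.
Test each divisor d:
563^1 ≡ 563 (mod 674)
563^2 ≡ 189 (mod 674)
563^3 ≡ 589 (mod 674)
563^4 ≡ 673 (mod 674)
563^6 ≡ 485 (mod 674)
563^7 ≡ 85 (mod 674)
563^8 ≡ 1 (mod 674) ✓
Therefore the multiplicative order of 563 modulo 674 is 8.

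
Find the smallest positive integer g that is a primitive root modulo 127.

3

φ(127) = 127 − 1 = 126 = 2 · 3^2 · 7.
Test candidates g = 2, 3, … against the prime factors q ∈ {2, 3, 7} of φ(127): g is a generator iff g^(126/q) ≢ 1 for every such q.
g = 2: 2^63 ≡ 1 — hits 1, so not a primitive root.
g = 3: 3^63 ≡ 126; 3^42 ≡ 107; 3^18 ≡ 4 — none is 1, so 3 is a primitive root.
So 3 is the smallest generator of (Z/127Z)^×.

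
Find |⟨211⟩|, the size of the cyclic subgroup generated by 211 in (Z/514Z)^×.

64

Since 211 ∈ (Z/514Z)^×, its order divides φ(514) = φ(2)·φ(257) = 1·256 = 256 = 2^8.
Divisors of 256: 1, 2, 4, 8, 16, 32, 64, 128, 256.
Evaluate successive powers at the divisors of 256:
211^1 ≡ 211
211^2 ≡ 317
211^4 ≡ 259
211^8 ≡ 261
211^16 ≡ 273
211^32 ≡ 513
211^64 ≡ 1
Therefore the multiplicative order of 211 modulo 514 is 64.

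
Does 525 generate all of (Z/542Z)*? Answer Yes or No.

φ(542) = φ(2)·φ(271) = 1·270 = 270 = 2 · 3^3 · 5.
Test 525^(270/q) mod 542 for each prime factor q of 270:
525^135 ≡ 541 (mod 542)  [q = 2: ≢ 1 ✓]
525^90 ≡ 299 (mod 542)  [q = 3: ≢ 1 ✓]
525^54 ≡ 515 (mod 542)  [q = 5: ≢ 1 ✓]
All checks pass, so 525 has order 270 and is a primitive root modulo 542.

Yes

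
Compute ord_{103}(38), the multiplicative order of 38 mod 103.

The order of 38 must divide φ(103) = 103 − 1 = 102 = 2 · 3 · 17.
Divisors of 102: 1, 2, 3, 6, 17, 34, 51, 102.
Test each divisor d:
38^1 ≡ 38 (mod 103)
38^2 ≡ 2 (mod 103)
38^3 ≡ 76 (mod 103)
38^6 ≡ 8 (mod 103)
38^17 ≡ 46 (mod 103)
38^34 ≡ 56 (mod 103)
38^51 ≡ 1 (mod 103) ✓
So ord_103(38) = 51.

51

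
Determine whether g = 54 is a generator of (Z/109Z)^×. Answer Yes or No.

φ(109) = 109 − 1 = 108 = 2^2 · 3^3.
An element g generates (Z/109Z)^× iff g^(108/q) ≢ 1 (mod 109) for each prime q ∈ {2, 3}.
54^54 ≡ 108 (mod 109)  [q = 2: ≢ 1 ✓]
54^36 ≡ 1 (mod 109)  [q = 3: ≡ 1 ✗]
Since 54^36 ≡ 1, the order of 54 divides 36 < 108, so 54 is not a primitive root.

No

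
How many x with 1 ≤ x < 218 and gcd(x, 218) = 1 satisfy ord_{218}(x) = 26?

0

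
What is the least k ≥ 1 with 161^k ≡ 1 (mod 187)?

40

Since 161 ∈ (Z/187Z)^×, its order divides φ(187) = φ(11·17) = (11−1)·(17−1) = 10·16 = 160 = 2^5 · 5.
Divisors of 160: 1, 2, 4, 5, 8, 10, 16, 20, 32, 40, 80, 160.
Evaluate successive powers at the divisors of 160:
161^1 ≡ 161
161^2 ≡ 115
161^4 ≡ 135
161^5 ≡ 43
161^8 ≡ 86
161^10 ≡ 166
161^16 ≡ 103
161^20 ≡ 67
161^32 ≡ 137
161^40 ≡ 1
Hence ord(161) = 40.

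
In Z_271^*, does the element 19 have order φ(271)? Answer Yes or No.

No

φ(271) = 271 − 1 = 270 = 2 · 3^3 · 5.
Test 19^(270/q) mod 271 for each prime factor q of 270:
19^135 ≡ 270 (mod 271)  [q = 2: ≢ 1 ✓]
19^90 ≡ 1 (mod 271)  [q = 3: ≡ 1 ✗]
19^54 ≡ 244 (mod 271)  [q = 5: ≢ 1 ✓]
19^90 ≡ 1 shows ord(19) | 90, strictly less than φ(271); not a primitive root.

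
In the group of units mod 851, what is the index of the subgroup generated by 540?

2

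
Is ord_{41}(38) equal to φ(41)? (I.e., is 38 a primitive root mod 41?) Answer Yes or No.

No

φ(41) = 41 − 1 = 40 = 2^3 · 5.
38 is a primitive root mod 41 iff 38^(φ(41)/q) ≢ 1 for every prime q | φ(41), i.e. q ∈ {2, 5}.
38^20 ≡ 40 (mod 41)  [q = 2: ≢ 1 ✓]
38^8 ≡ 1 (mod 41)  [q = 5: ≡ 1 ✗]
The check at q = 5 fails, so 38 generates a proper subgroup.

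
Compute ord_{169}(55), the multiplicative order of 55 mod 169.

39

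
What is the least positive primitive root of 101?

φ(101) = 101 − 1 = 100 = 2^2 · 5^2.
Test candidates g = 2, 3, … against the prime factors q ∈ {2, 5} of φ(101): g is a generator iff g^(100/q) ≢ 1 for every such q.
g = 2: 2^50 ≡ 100; 2^20 ≡ 95 — none is 1, so 2 is a primitive root.
Hence the least primitive root of 101 is 2.

2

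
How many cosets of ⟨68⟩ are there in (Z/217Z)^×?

Since 68 ∈ (Z/217Z)^×, its order divides φ(217) = φ(7·31) = (7−1)·(31−1) = 6·30 = 180 = 2^2 · 3^2 · 5.
Divisors of 180: 1, 2, 3, 4, 5, 6, 9, 10, 12, 15, 18, 20, 30, 36, 45, 60, 90, 180.
Test each divisor d:
68^1 ≡ 68 (mod 217)
68^2 ≡ 67 (mod 217)
68^3 ≡ 216 (mod 217)
68^4 ≡ 149 (mod 217)
68^5 ≡ 150 (mod 217)
68^6 ≡ 1 (mod 217) ✓
Thus |⟨68⟩| = ord(68) = 6.
The index is φ(217) / ord(68) = 180 / 6 = 30.

30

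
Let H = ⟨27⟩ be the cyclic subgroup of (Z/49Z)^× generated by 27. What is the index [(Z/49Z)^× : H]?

3

By Lagrange's theorem, ord_49(27) divides φ(49) = φ(7^2) = 7·(7−1) = 42 = 2 · 3 · 7.
Divisors of 42: 1, 2, 3, 6, 7, 14, 21, 42.
Check 27^d mod 49 for each divisor in increasing order:
27^1 ≡ 27 (mod 49)
27^2 ≡ 43 (mod 49)
27^3 ≡ 34 (mod 49)
27^6 ≡ 29 (mod 49)
27^7 ≡ 48 (mod 49)
27^14 ≡ 1 (mod 49) ✓
Thus |⟨27⟩| = ord(27) = 14.
Index = |(Z/49Z)^×| / |⟨27⟩| = 42 / 14 = 3.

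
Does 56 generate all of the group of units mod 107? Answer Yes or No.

φ(107) = 107 − 1 = 106 = 2 · 53.
Test 56^(106/q) mod 107 for each prime factor q of 106:
56^53 ≡ 1 (mod 107)  [q = 2: ≡ 1 ✗]
56^2 ≡ 33 (mod 107)  [q = 53: ≢ 1 ✓]
Since 56^53 ≡ 1, the order of 56 divides 53 < 106, so 56 is not a primitive root.

No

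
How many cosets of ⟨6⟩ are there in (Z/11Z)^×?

1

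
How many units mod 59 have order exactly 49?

0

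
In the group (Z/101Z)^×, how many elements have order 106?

0

φ(101) = 101 − 1 = 100 = 2^2 · 5^2.
Since (Z/101Z)^× is cyclic of order 100, the number of elements of order d is φ(d) when d | 100 and 0 otherwise.
Since 106 ∤ 100, the count is 0.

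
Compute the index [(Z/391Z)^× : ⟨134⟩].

The order of 134 must divide φ(391) = φ(17·23) = (17−1)·(23−1) = 16·22 = 352 = 2^5 · 11.
Divisors of 352: 1, 2, 4, 8, 11, 16, 22, 32, 44, 88, 176, 352.
Test each divisor d:
134^1 ≡ 134 (mod 391)
134^2 ≡ 361 (mod 391)
134^4 ≡ 118 (mod 391)
134^8 ≡ 239 (mod 391)
134^11 ≡ 298 (mod 391)
134^16 ≡ 35 (mod 391)
134^22 ≡ 47 (mod 391)
134^32 ≡ 52 (mod 391)
134^44 ≡ 254 (mod 391)
134^88 ≡ 1 (mod 391) ✓
Thus |⟨134⟩| = ord(134) = 88.
[(Z/391Z)^× : ⟨134⟩] = 352/88 = 4.

4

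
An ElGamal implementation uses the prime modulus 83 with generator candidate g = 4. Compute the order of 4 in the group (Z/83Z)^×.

41

The order of 4 must divide φ(83) = 83 − 1 = 82 = 2 · 41.
Divisors of 82: 1, 2, 41, 82.
Evaluate successive powers at the divisors of 82:
4^1 ≡ 4
4^2 ≡ 16
4^41 ≡ 1
So ord_83(4) = 41.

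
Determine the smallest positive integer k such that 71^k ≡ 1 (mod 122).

60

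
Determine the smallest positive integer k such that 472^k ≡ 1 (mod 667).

308

By Lagrange's theorem, ord_667(472) divides φ(667) = φ(23·29) = (23−1)·(29−1) = 22·28 = 616 = 2^3 · 7 · 11.
Divisors of 616: 1, 2, 4, 7, 8, 11, 14, 22, 28, 44, 56, 77, 88, 154, 308, 616.
Evaluate successive powers at the divisors of 616:
472^1 ≡ 472
472^2 ≡ 6
472^4 ≡ 36
472^7 ≡ 568
472^8 ≡ 629
472^11 ≡ 438
472^14 ≡ 463
472^22 ≡ 415
472^28 ≡ 262
472^44 ≡ 139
472^56 ≡ 610
472^77 ≡ 70
472^88 ≡ 645
472^154 ≡ 231
472^308 ≡ 1
So ord_667(472) = 308.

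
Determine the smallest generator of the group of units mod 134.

7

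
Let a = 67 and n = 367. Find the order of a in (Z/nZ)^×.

The order of 67 must divide φ(367) = 367 − 1 = 366 = 2 · 3 · 61.
Divisors of 366: 1, 2, 3, 6, 61, 122, 183, 366.
Test each divisor d:
67^1 ≡ 67
67^2 ≡ 85
67^3 ≡ 190
67^6 ≡ 134
67^61 ≡ 283
67^122 ≡ 83
67^183 ≡ 1
The smallest such exponent is 183, so the order of 67 is 183.

183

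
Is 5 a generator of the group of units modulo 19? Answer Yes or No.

No

φ(19) = 19 − 1 = 18 = 2 · 3^2.
Test 5^(18/q) mod 19 for each prime factor q of 18:
5^9 ≡ 1 (mod 19)  [q = 2: ≡ 1 ✗]
5^6 ≡ 7 (mod 19)  [q = 3: ≢ 1 ✓]
The check at q = 2 fails, so 5 generates a proper subgroup.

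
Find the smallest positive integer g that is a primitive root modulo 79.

φ(79) = 79 − 1 = 78 = 2 · 3 · 13.
g is a primitive root iff g^(78/q) ≢ 1 (mod 79) for each prime q ∈ {2, 3, 13}.
g = 2: 2^39 ≡ 1 — hits 1, so not a primitive root.
g = 3: 3^39 ≡ 78; 3^26 ≡ 23; 3^6 ≡ 18 — none is 1, so 3 is a primitive root.
The smallest primitive root modulo 79 is 3.

3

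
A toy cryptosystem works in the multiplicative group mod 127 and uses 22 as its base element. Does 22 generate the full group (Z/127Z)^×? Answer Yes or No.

No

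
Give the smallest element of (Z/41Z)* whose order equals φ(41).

6

φ(41) = 41 − 1 = 40 = 2^3 · 5.
g is a primitive root iff g^(40/q) ≢ 1 (mod 41) for each prime q ∈ {2, 5}.
g = 2: 2^20 ≡ 1 — hits 1, so not a primitive root.
g = 3: 3^20 ≡ 40; 3^8 ≡ 1 — hits 1, so not a primitive root.
g = 4: 4^20 ≡ 1 — hits 1, so not a primitive root.
g = 5: 5^20 ≡ 1 — hits 1, so not a primitive root.
g = 6: 6^20 ≡ 40; 6^8 ≡ 10 — none is 1, so 6 is a primitive root.
Hence the least primitive root of 41 is 6.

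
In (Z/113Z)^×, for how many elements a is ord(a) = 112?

φ(113) = 113 − 1 = 112 = 2^4 · 7.
In a cyclic group of order 112, there are φ(d) elements of order d for each divisor d of 112, and zero for non-divisors.
112 = 2^4 · 7 divides 112, and φ(112) = 48.

48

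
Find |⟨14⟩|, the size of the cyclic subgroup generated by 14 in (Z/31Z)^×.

15

ord(14) | φ(31) = 31 − 1 = 30 = 2 · 3 · 5.
Divisors of 30: 1, 2, 3, 5, 6, 10, 15, 30.
Test each divisor d:
14^1 ≡ 14
14^2 ≡ 10
14^3 ≡ 16
14^5 ≡ 5
14^6 ≡ 8
14^10 ≡ 25
14^15 ≡ 1
Therefore the multiplicative order of 14 modulo 31 is 15.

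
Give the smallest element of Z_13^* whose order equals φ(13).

φ(13) = 13 − 1 = 12 = 2^2 · 3.
Test candidates g = 2, 3, … against the prime factors q ∈ {2, 3} of φ(13): g is a generator iff g^(12/q) ≢ 1 for every such q.
g = 2: 2^6 ≡ 12; 2^4 ≡ 3 — none is 1, so 2 is a primitive root.
So 2 is the smallest generator of (Z/13Z)^×.

2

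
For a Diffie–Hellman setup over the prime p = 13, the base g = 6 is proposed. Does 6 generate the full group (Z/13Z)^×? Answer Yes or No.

φ(13) = 13 − 1 = 12 = 2^2 · 3.
Test 6^(12/q) mod 13 for each prime factor q of 12:
6^6 ≡ 12 (mod 13)  [q = 2: ≢ 1 ✓]
6^4 ≡ 9 (mod 13)  [q = 3: ≢ 1 ✓]
Every test exponent gives a nontrivial residue, hence 6 generates the full group.

Yes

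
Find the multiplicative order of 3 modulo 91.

6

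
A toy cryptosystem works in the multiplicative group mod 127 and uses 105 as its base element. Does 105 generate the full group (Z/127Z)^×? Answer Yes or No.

φ(127) = 127 − 1 = 126 = 2 · 3^2 · 7.
105 is a primitive root mod 127 iff 105^(φ(127)/q) ≢ 1 for every prime q | φ(127), i.e. q ∈ {2, 3, 7}.
105^63 ≡ 126 (mod 127)  [q = 2: ≢ 1 ✓]
105^42 ≡ 19 (mod 127)  [q = 3: ≢ 1 ✓]
105^18 ≡ 1 (mod 127)  [q = 7: ≡ 1 ✗]
105^18 ≡ 1 shows ord(105) | 18, strictly less than φ(127); not a primitive root.

No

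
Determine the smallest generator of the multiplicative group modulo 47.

5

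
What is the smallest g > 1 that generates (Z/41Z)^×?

φ(41) = 41 − 1 = 40 = 2^3 · 5.
Test candidates g = 2, 3, … against the prime factors q ∈ {2, 5} of φ(41): g is a generator iff g^(40/q) ≢ 1 for every such q.
g = 2: 2^20 ≡ 1 — hits 1, so not a primitive root.
g = 3: 3^20 ≡ 40; 3^8 ≡ 1 — hits 1, so not a primitive root.
g = 4: 4^20 ≡ 1 — hits 1, so not a primitive root.
g = 5: 5^20 ≡ 1 — hits 1, so not a primitive root.
g = 6: 6^20 ≡ 40; 6^8 ≡ 10 — none is 1, so 6 is a primitive root.
Hence the least primitive root of 41 is 6.

6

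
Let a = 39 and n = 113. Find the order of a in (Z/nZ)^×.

The order of 39 must divide φ(113) = 113 − 1 = 112 = 2^4 · 7.
Divisors of 112: 1, 2, 4, 7, 8, 14, 16, 28, 56, 112.
Check 39^d mod 113 for each divisor in increasing order:
39^1 ≡ 39
39^2 ≡ 52
39^4 ≡ 105
39^7 ≡ 48
39^8 ≡ 64
39^14 ≡ 44
39^16 ≡ 28
39^28 ≡ 15
39^56 ≡ 112
39^112 ≡ 1
Therefore the multiplicative order of 39 modulo 113 is 112.

112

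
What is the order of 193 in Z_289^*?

Since 193 ∈ (Z/289Z)^×, its order divides φ(289) = φ(17^2) = 17·(17−1) = 272 = 2^4 · 17.
Divisors of 272: 1, 2, 4, 8, 16, 17, 34, 68, 136, 272.
Test each divisor d:
193^1 ≡ 193 (mod 289)
193^2 ≡ 257 (mod 289)
193^4 ≡ 157 (mod 289)
193^8 ≡ 84 (mod 289)
193^16 ≡ 120 (mod 289)
193^17 ≡ 40 (mod 289)
193^34 ≡ 155 (mod 289)
193^68 ≡ 38 (mod 289)
193^136 ≡ 288 (mod 289)
193^272 ≡ 1 (mod 289) ✓
The smallest such exponent is 272, so the order of 193 is 272.

272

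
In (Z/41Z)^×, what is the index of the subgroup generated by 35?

1

Since 35 ∈ (Z/41Z)^×, its order divides φ(41) = 41 − 1 = 40 = 2^3 · 5.
Divisors of 40: 1, 2, 4, 5, 8, 10, 20, 40.
Evaluate successive powers at the divisors of 40:
35^1 ≡ 35 (mod 41)
35^2 ≡ 36 (mod 41)
35^4 ≡ 25 (mod 41)
35^5 ≡ 14 (mod 41)
35^8 ≡ 10 (mod 41)
35^10 ≡ 32 (mod 41)
35^20 ≡ 40 (mod 41)
35^40 ≡ 1 (mod 41) ✓
Thus |⟨35⟩| = ord(35) = 40.
Index = |(Z/41Z)^×| / |⟨35⟩| = 40 / 40 = 1.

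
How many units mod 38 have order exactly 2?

1

φ(38) = φ(2)·φ(19) = 1·18 = 18 = 2 · 3^2.
Since (Z/38Z)^× is cyclic of order 18, the number of elements of order d is φ(d) when d | 18 and 0 otherwise.
2 | 18, and φ(2) = 2 − 1 = 1.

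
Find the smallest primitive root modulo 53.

φ(53) = 53 − 1 = 52 = 2^2 · 13.
Test candidates g = 2, 3, … against the prime factors q ∈ {2, 13} of φ(53): g is a generator iff g^(52/q) ≢ 1 for every such q.
g = 2: 2^26 ≡ 52; 2^4 ≡ 16 — none is 1, so 2 is a primitive root.
The smallest primitive root modulo 53 is 2.

2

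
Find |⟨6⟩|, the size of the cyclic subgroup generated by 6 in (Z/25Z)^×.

By Lagrange's theorem, ord_25(6) divides φ(25) = φ(5^2) = 5·(5−1) = 20 = 2^2 · 5.
Divisors of 20: 1, 2, 4, 5, 10, 20.
Test each divisor d:
6^1 ≡ 6 (mod 25)
6^2 ≡ 11 (mod 25)
6^4 ≡ 21 (mod 25)
6^5 ≡ 1 (mod 25) ✓
So ord_25(6) = 5.

5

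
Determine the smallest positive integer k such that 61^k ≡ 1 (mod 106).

52

By Lagrange's theorem, ord_106(61) divides φ(106) = φ(2)·φ(53) = 1·52 = 52 = 2^2 · 13.
Divisors of 52: 1, 2, 4, 13, 26, 52.
Compute 61^d (mod 106) for the divisors d until we hit 1:
61^1 ≡ 61 (mod 106)
61^2 ≡ 11 (mod 106)
61^4 ≡ 15 (mod 106)
61^13 ≡ 23 (mod 106)
61^26 ≡ 105 (mod 106)
61^52 ≡ 1 (mod 106) ✓
So ord_106(61) = 52.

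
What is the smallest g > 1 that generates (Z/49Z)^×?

φ(49) = φ(7^2) = 7·(7−1) = 42 = 2 · 3 · 7.
g is a primitive root iff g^(42/q) ≢ 1 (mod 49) for each prime q ∈ {2, 3, 7}.
g = 2: 2^21 ≡ 1 — hits 1, so not a primitive root.
g = 3: 3^21 ≡ 48; 3^14 ≡ 30; 3^6 ≡ 43 — none is 1, so 3 is a primitive root.
The smallest primitive root modulo 49 is 3.

3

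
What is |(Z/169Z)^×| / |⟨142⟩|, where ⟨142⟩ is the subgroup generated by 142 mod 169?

6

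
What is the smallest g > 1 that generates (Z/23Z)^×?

5

φ(23) = 23 − 1 = 22 = 2 · 11.
g is a primitive root iff g^(22/q) ≢ 1 (mod 23) for each prime q ∈ {2, 11}.
g = 2: 2^11 ≡ 1 — hits 1, so not a primitive root.
g = 3: 3^11 ≡ 1 — hits 1, so not a primitive root.
g = 4: 4^11 ≡ 1 — hits 1, so not a primitive root.
g = 5: 5^11 ≡ 22; 5^2 ≡ 2 — none is 1, so 5 is a primitive root.
Hence the least primitive root of 23 is 5.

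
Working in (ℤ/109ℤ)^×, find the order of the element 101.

12

The order of 101 must divide φ(109) = 109 − 1 = 108 = 2^2 · 3^3.
Divisors of 108: 1, 2, 3, 4, 6, 9, 12, 18, 27, 36, 54, 108.
Evaluate successive powers at the divisors of 108:
101^1 ≡ 101
101^2 ≡ 64
101^3 ≡ 33
101^4 ≡ 63
101^6 ≡ 108
101^9 ≡ 76
101^12 ≡ 1
So ord_109(101) = 12.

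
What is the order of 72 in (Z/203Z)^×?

84

Since 72 ∈ (Z/203Z)^×, its order divides φ(203) = φ(7·29) = (7−1)·(29−1) = 6·28 = 168 = 2^3 · 3 · 7.
Divisors of 168: 1, 2, 3, 4, 6, 7, 8, 12, 14, 21, 24, 28, 42, 56, 84, 168.
Evaluate successive powers at the divisors of 168:
72^1 ≡ 72
72^2 ≡ 109
72^3 ≡ 134
72^4 ≡ 107
72^6 ≡ 92
72^7 ≡ 128
72^8 ≡ 81
72^12 ≡ 141
72^14 ≡ 144
72^21 ≡ 162
72^24 ≡ 190
72^28 ≡ 30
72^42 ≡ 57
72^56 ≡ 88
72^84 ≡ 1
Therefore the multiplicative order of 72 modulo 203 is 84.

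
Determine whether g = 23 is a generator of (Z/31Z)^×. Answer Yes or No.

No

φ(31) = 31 − 1 = 30 = 2 · 3 · 5.
23 is a primitive root mod 31 iff 23^(φ(31)/q) ≢ 1 for every prime q | φ(31), i.e. q ∈ {2, 3, 5}.
23^15 ≡ 30 (mod 31)  [q = 2: ≢ 1 ✓]
23^10 ≡ 1 (mod 31)  [q = 3: ≡ 1 ✗]
23^6 ≡ 8 (mod 31)  [q = 5: ≢ 1 ✓]
23^10 ≡ 1 shows ord(23) | 10, strictly less than φ(31); not a primitive root.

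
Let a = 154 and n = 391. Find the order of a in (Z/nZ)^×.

11

By Lagrange's theorem, ord_391(154) divides φ(391) = φ(17·23) = (17−1)·(23−1) = 16·22 = 352 = 2^5 · 11.
Divisors of 352: 1, 2, 4, 8, 11, 16, 22, 32, 44, 88, 176, 352.
Compute 154^d (mod 391) for the divisors d until we hit 1:
154^1 ≡ 154 (mod 391)
154^2 ≡ 256 (mod 391)
154^4 ≡ 239 (mod 391)
154^8 ≡ 35 (mod 391)
154^11 ≡ 1 (mod 391) ✓
The smallest such exponent is 11, so the order of 154 is 11.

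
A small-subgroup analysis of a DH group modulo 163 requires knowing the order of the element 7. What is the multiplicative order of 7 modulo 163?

The order of 7 must divide φ(163) = 163 − 1 = 162 = 2 · 3^4.
Divisors of 162: 1, 2, 3, 6, 9, 18, 27, 54, 81, 162.
Check 7^d mod 163 for each divisor in increasing order:
7^1 ≡ 7 (mod 163)
7^2 ≡ 49 (mod 163)
7^3 ≡ 17 (mod 163)
7^6 ≡ 126 (mod 163)
7^9 ≡ 23 (mod 163)
7^18 ≡ 40 (mod 163)
7^27 ≡ 105 (mod 163)
7^54 ≡ 104 (mod 163)
7^81 ≡ 162 (mod 163)
7^162 ≡ 1 (mod 163) ✓
So ord_163(7) = 162.

162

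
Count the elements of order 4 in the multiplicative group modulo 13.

φ(13) = 13 − 1 = 12 = 2^2 · 3.
(Z/13Z)^× is cyclic (|G| = 12); a cyclic group of order m has exactly φ(d) elements of each order d | m, and none otherwise.
4 = 2^2 divides 12, and φ(4) = 2.

2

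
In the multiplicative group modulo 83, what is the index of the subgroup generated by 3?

By Lagrange's theorem, ord_83(3) divides φ(83) = 83 − 1 = 82 = 2 · 41.
Divisors of 82: 1, 2, 41, 82.
Check 3^d mod 83 for each divisor in increasing order:
3^1 ≡ 3 (mod 83)
3^2 ≡ 9 (mod 83)
3^41 ≡ 1 (mod 83) ✓
The order of 3 is 41, so the subgroup it generates has 41 elements.
[(Z/83Z)^× : ⟨3⟩] = 82/41 = 2.

2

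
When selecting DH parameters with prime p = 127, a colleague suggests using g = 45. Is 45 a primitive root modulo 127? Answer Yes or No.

φ(127) = 127 − 1 = 126 = 2 · 3^2 · 7.
Test 45^(126/q) mod 127 for each prime factor q of 126:
45^63 ≡ 126 (mod 127)  [q = 2: ≢ 1 ✓]
45^42 ≡ 19 (mod 127)  [q = 3: ≢ 1 ✓]
45^18 ≡ 8 (mod 127)  [q = 7: ≢ 1 ✓]
All checks pass, so 45 has order 126 and is a primitive root modulo 127.

Yes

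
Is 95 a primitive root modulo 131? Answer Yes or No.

φ(131) = 131 − 1 = 130 = 2 · 5 · 13.
It suffices to check that the order of 95 is not a proper divisor of 130: compute 95^(130/q) for q ∈ {2, 5, 13}.
95^65 ≡ 130 (mod 131)  [q = 2: ≢ 1 ✓]
95^26 ≡ 53 (mod 131)  [q = 5: ≢ 1 ✓]
95^10 ≡ 62 (mod 131)  [q = 13: ≢ 1 ✓]
Every test exponent gives a nontrivial residue, hence 95 generates the full group.

Yes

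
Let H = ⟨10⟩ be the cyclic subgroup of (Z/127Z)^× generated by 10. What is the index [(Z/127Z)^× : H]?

The order of 10 must divide φ(127) = 127 − 1 = 126 = 2 · 3^2 · 7.
Divisors of 126: 1, 2, 3, 6, 7, 9, 14, 18, 21, 42, 63, 126.
Test each divisor d:
10^1 ≡ 10 (mod 127)
10^2 ≡ 100 (mod 127)
10^3 ≡ 111 (mod 127)
10^6 ≡ 2 (mod 127)
10^7 ≡ 20 (mod 127)
10^9 ≡ 95 (mod 127)
10^14 ≡ 19 (mod 127)
10^18 ≡ 8 (mod 127)
10^21 ≡ 126 (mod 127)
10^42 ≡ 1 (mod 127) ✓
So ord_127(10) = 42, hence |⟨10⟩| = 42.
Index = |(Z/127Z)^×| / |⟨10⟩| = 126 / 42 = 3.

3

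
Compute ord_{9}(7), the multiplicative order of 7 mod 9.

ord(7) | φ(9) = φ(3^2) = 3·(3−1) = 6 = 2 · 3.
Divisors of 6: 1, 2, 3, 6.
Test each divisor d:
7^1 ≡ 7
7^2 ≡ 4
7^3 ≡ 1
The smallest such exponent is 3, so the order of 7 is 3.

3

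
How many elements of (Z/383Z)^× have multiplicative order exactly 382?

φ(383) = 383 − 1 = 382 = 2 · 191.
In a cyclic group of order 382, there are φ(d) elements of order d for each divisor d of 382, and zero for non-divisors.
382 = 2 · 191 divides 382, and φ(382) = 190.

190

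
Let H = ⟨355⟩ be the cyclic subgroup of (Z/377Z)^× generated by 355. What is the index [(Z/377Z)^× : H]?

The order of 355 must divide φ(377) = φ(13·29) = (13−1)·(29−1) = 12·28 = 336 = 2^4 · 3 · 7.
Divisors of 336: 1, 2, 3, 4, 6, 7, 8, 12, 14, 16, 21, 24, 28, 42, 48, 56, 84, 112, 168, 336.
Test each divisor d:
355^1 ≡ 355 (mod 377)
355^2 ≡ 107 (mod 377)
355^3 ≡ 285 (mod 377)
355^4 ≡ 139 (mod 377)
355^6 ≡ 170 (mod 377)
355^7 ≡ 30 (mod 377)
355^8 ≡ 94 (mod 377)
355^12 ≡ 248 (mod 377)
355^14 ≡ 146 (mod 377)
355^16 ≡ 165 (mod 377)
355^21 ≡ 233 (mod 377)
355^24 ≡ 53 (mod 377)
355^28 ≡ 204 (mod 377)
355^42 ≡ 1 (mod 377) ✓
The order of 355 is 42, so the subgroup it generates has 42 elements.
The index is φ(377) / ord(355) = 336 / 42 = 8.

8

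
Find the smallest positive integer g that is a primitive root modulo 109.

φ(109) = 109 − 1 = 108 = 2^2 · 3^3.
Test candidates g = 2, 3, … against the prime factors q ∈ {2, 3} of φ(109): g is a generator iff g^(108/q) ≢ 1 for every such q.
g = 2: 2^54 ≡ 108; 2^36 ≡ 1 — hits 1, so not a primitive root.
g = 3: 3^54 ≡ 1 — hits 1, so not a primitive root.
g = 4: 4^54 ≡ 1 — hits 1, so not a primitive root.
g = 5: 5^54 ≡ 1 — hits 1, so not a primitive root.
g = 6: 6^54 ≡ 108; 6^36 ≡ 63 — none is 1, so 6 is a primitive root.
The smallest primitive root modulo 109 is 6.

6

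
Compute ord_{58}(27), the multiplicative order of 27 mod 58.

By Lagrange's theorem, ord_58(27) divides φ(58) = φ(2)·φ(29) = 1·28 = 28 = 2^2 · 7.
Divisors of 28: 1, 2, 4, 7, 14, 28.
Check 27^d mod 58 for each divisor in increasing order:
27^1 ≡ 27 (mod 58)
27^2 ≡ 33 (mod 58)
27^4 ≡ 45 (mod 58)
27^7 ≡ 17 (mod 58)
27^14 ≡ 57 (mod 58)
27^28 ≡ 1 (mod 58) ✓
Hence ord(27) = 28.

28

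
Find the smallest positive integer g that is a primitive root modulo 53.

2

φ(53) = 53 − 1 = 52 = 2^2 · 13.
Test candidates g = 2, 3, … against the prime factors q ∈ {2, 13} of φ(53): g is a generator iff g^(52/q) ≢ 1 for every such q.
g = 2: 2^26 ≡ 52; 2^4 ≡ 16 — none is 1, so 2 is a primitive root.
So 2 is the smallest generator of (Z/53Z)^×.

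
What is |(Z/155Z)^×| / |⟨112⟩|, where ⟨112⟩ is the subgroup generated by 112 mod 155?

2

ord(112) | φ(155) = φ(5·31) = (5−1)·(31−1) = 4·30 = 120 = 2^3 · 3 · 5.
Divisors of 120: 1, 2, 3, 4, 5, 6, 8, 10, 12, 15, 20, 24, 30, 40, 60, 120.
Evaluate successive powers at the divisors of 120:
112^1 ≡ 112 (mod 155)
112^2 ≡ 144 (mod 155)
112^3 ≡ 8 (mod 155)
112^4 ≡ 121 (mod 155)
112^5 ≡ 67 (mod 155)
112^6 ≡ 64 (mod 155)
112^8 ≡ 71 (mod 155)
112^10 ≡ 149 (mod 155)
112^12 ≡ 66 (mod 155)
112^15 ≡ 63 (mod 155)
112^20 ≡ 36 (mod 155)
112^24 ≡ 16 (mod 155)
112^30 ≡ 94 (mod 155)
112^40 ≡ 56 (mod 155)
112^60 ≡ 1 (mod 155) ✓
So ord_155(112) = 60, hence |⟨112⟩| = 60.
The index is φ(155) / ord(112) = 120 / 60 = 2.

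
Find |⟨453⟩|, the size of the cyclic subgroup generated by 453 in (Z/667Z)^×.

308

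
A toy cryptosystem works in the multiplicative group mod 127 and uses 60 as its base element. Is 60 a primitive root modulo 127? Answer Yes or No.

φ(127) = 127 − 1 = 126 = 2 · 3^2 · 7.
60 is a primitive root mod 127 iff 60^(φ(127)/q) ≢ 1 for every prime q | φ(127), i.e. q ∈ {2, 3, 7}.
60^63 ≡ 1 (mod 127)  [q = 2: ≡ 1 ✗]
60^42 ≡ 107 (mod 127)  [q = 3: ≢ 1 ✓]
60^18 ≡ 4 (mod 127)  [q = 7: ≢ 1 ✓]
Since 60^63 ≡ 1, the order of 60 divides 63 < 126, so 60 is not a primitive root.

No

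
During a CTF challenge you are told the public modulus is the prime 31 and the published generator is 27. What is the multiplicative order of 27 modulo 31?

10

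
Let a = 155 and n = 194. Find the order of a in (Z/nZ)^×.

ord(155) | φ(194) = φ(2)·φ(97) = 1·96 = 96 = 2^5 · 3.
Divisors of 96: 1, 2, 3, 4, 6, 8, 12, 16, 24, 32, 48, 96.
Check 155^d mod 194 for each divisor in increasing order:
155^1 ≡ 155 (mod 194)
155^2 ≡ 163 (mod 194)
155^3 ≡ 45 (mod 194)
155^4 ≡ 185 (mod 194)
155^6 ≡ 85 (mod 194)
155^8 ≡ 81 (mod 194)
155^12 ≡ 47 (mod 194)
155^16 ≡ 159 (mod 194)
155^24 ≡ 75 (mod 194)
155^32 ≡ 61 (mod 194)
155^48 ≡ 193 (mod 194)
155^96 ≡ 1 (mod 194) ✓
Hence ord(155) = 96.

96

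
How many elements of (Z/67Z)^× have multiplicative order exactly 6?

φ(67) = 67 − 1 = 66 = 2 · 3 · 11.
In a cyclic group of order 66, there are φ(d) elements of order d for each divisor d of 66, and zero for non-divisors.
6 = 2 · 3 divides 66, and φ(6) = 2.

2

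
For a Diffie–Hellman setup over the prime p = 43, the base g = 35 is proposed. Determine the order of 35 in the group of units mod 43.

7

The order of 35 must divide φ(43) = 43 − 1 = 42 = 2 · 3 · 7.
Divisors of 42: 1, 2, 3, 6, 7, 14, 21, 42.
Test each divisor d:
35^1 ≡ 35
35^2 ≡ 21
35^3 ≡ 4
35^6 ≡ 16
35^7 ≡ 1
Hence ord(35) = 7.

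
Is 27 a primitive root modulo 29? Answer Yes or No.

Yes

φ(29) = 29 − 1 = 28 = 2^2 · 7.
It suffices to check that the order of 27 is not a proper divisor of 28: compute 27^(28/q) for q ∈ {2, 7}.
27^14 ≡ 28 (mod 29)  [q = 2: ≢ 1 ✓]
27^4 ≡ 16 (mod 29)  [q = 7: ≢ 1 ✓]
None equal 1, so ord_29(27) = 28: 27 is a primitive root.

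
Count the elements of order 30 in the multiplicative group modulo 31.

8

φ(31) = 31 − 1 = 30 = 2 · 3 · 5.
In a cyclic group of order 30, there are φ(d) elements of order d for each divisor d of 30, and zero for non-divisors.
30 = 2 · 3 · 5 divides 30, and φ(30) = 8.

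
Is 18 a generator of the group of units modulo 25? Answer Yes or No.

φ(25) = φ(5^2) = 5·(5−1) = 20 = 2^2 · 5.
18 is a primitive root mod 25 iff 18^(φ(25)/q) ≢ 1 for every prime q | φ(25), i.e. q ∈ {2, 5}.
18^10 ≡ 24 (mod 25)  [q = 2: ≢ 1 ✓]
18^4 ≡ 1 (mod 25)  [q = 5: ≡ 1 ✗]
The check at q = 5 fails, so 18 generates a proper subgroup.

No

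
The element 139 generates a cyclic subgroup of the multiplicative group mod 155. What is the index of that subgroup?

12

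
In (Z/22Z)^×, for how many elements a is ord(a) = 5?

4

φ(22) = φ(2)·φ(11) = 1·10 = 10 = 2 · 5.
Since (Z/22Z)^× is cyclic of order 10, the number of elements of order d is φ(d) when d | 10 and 0 otherwise.
5 | 10, and φ(5) = 5 − 1 = 4.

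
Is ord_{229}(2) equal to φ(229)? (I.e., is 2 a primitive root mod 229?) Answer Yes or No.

φ(229) = 229 − 1 = 228 = 2^2 · 3 · 19.
An element g generates (Z/229Z)^× iff g^(228/q) ≢ 1 (mod 229) for each prime q ∈ {2, 3, 19}.
2^114 ≡ 228 (mod 229)  [q = 2: ≢ 1 ✓]
2^76 ≡ 1 (mod 229)  [q = 3: ≡ 1 ✗]
2^12 ≡ 203 (mod 229)  [q = 19: ≢ 1 ✓]
2^76 ≡ 1 shows ord(2) | 76, strictly less than φ(229); not a primitive root.

No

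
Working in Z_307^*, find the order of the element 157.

ord(157) | φ(307) = 307 − 1 = 306 = 2 · 3^2 · 17.
Divisors of 306: 1, 2, 3, 6, 9, 17, 18, 34, 51, 102, 153, 306.
Evaluate successive powers at the divisors of 306:
157^1 ≡ 157 (mod 307)
157^2 ≡ 89 (mod 307)
157^3 ≡ 158 (mod 307)
157^6 ≡ 97 (mod 307)
157^9 ≡ 283 (mod 307)
157^17 ≡ 33 (mod 307)
157^18 ≡ 269 (mod 307)
157^34 ≡ 168 (mod 307)
157^51 ≡ 18 (mod 307)
157^102 ≡ 17 (mod 307)
157^153 ≡ 306 (mod 307)
157^306 ≡ 1 (mod 307) ✓
Therefore the multiplicative order of 157 modulo 307 is 306.

306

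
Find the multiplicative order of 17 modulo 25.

The order of 17 must divide φ(25) = φ(5^2) = 5·(5−1) = 20 = 2^2 · 5.
Divisors of 20: 1, 2, 4, 5, 10, 20.
Compute 17^d (mod 25) for the divisors d until we hit 1:
17^1 ≡ 17 (mod 25)
17^2 ≡ 14 (mod 25)
17^4 ≡ 21 (mod 25)
17^5 ≡ 7 (mod 25)
17^10 ≡ 24 (mod 25)
17^20 ≡ 1 (mod 25) ✓
The smallest such exponent is 20, so the order of 17 is 20.

20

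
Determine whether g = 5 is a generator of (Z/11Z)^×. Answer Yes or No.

No

φ(11) = 11 − 1 = 10 = 2 · 5.
An element g generates (Z/11Z)^× iff g^(10/q) ≢ 1 (mod 11) for each prime q ∈ {2, 5}.
5^5 ≡ 1 (mod 11)  [q = 2: ≡ 1 ✗]
5^2 ≡ 3 (mod 11)  [q = 5: ≢ 1 ✓]
5^5 ≡ 1 shows ord(5) | 5, strictly less than φ(11); not a primitive root.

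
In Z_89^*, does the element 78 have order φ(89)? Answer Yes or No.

φ(89) = 89 − 1 = 88 = 2^3 · 11.
An element g generates (Z/89Z)^× iff g^(88/q) ≢ 1 (mod 89) for each prime q ∈ {2, 11}.
78^44 ≡ 1 (mod 89)  [q = 2: ≡ 1 ✗]
78^8 ≡ 67 (mod 89)  [q = 11: ≢ 1 ✓]
78^44 ≡ 1 shows ord(78) | 44, strictly less than φ(89); not a primitive root.

No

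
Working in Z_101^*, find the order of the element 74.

100

The order of 74 must divide φ(101) = 101 − 1 = 100 = 2^2 · 5^2.
Divisors of 100: 1, 2, 4, 5, 10, 20, 25, 50, 100.
Test each divisor d:
74^1 ≡ 74
74^2 ≡ 22
74^4 ≡ 80
74^5 ≡ 62
74^10 ≡ 6
74^20 ≡ 36
74^25 ≡ 10
74^50 ≡ 100
74^100 ≡ 1
Therefore the multiplicative order of 74 modulo 101 is 100.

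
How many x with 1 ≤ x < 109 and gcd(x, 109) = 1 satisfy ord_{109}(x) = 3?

φ(109) = 109 − 1 = 108 = 2^2 · 3^3.
(Z/109Z)^× is cyclic (|G| = 108); a cyclic group of order m has exactly φ(d) elements of each order d | m, and none otherwise.
3 | 108, and φ(3) = 3 − 1 = 2.

2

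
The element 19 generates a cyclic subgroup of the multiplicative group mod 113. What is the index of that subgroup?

1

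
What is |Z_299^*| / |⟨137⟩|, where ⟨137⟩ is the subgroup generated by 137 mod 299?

22

By Lagrange's theorem, ord_299(137) divides φ(299) = φ(13·23) = (13−1)·(23−1) = 12·22 = 264 = 2^3 · 3 · 11.
Divisors of 264: 1, 2, 3, 4, 6, 8, 11, 12, 22, 24, 33, 44, 66, 88, 132, 264.
Evaluate successive powers at the divisors of 264:
137^1 ≡ 137
137^2 ≡ 231
137^3 ≡ 252
137^4 ≡ 139
137^6 ≡ 116
137^8 ≡ 185
137^11 ≡ 275
137^12 ≡ 1
So ord_299(137) = 12, hence |⟨137⟩| = 12.
[(Z/299Z)^× : ⟨137⟩] = 264/12 = 22.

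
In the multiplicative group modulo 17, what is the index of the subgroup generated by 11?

The order of 11 must divide φ(17) = 17 − 1 = 16 = 2^4.
Divisors of 16: 1, 2, 4, 8, 16.
Evaluate successive powers at the divisors of 16:
11^1 ≡ 11 (mod 17)
11^2 ≡ 2 (mod 17)
11^4 ≡ 4 (mod 17)
11^8 ≡ 16 (mod 17)
11^16 ≡ 1 (mod 17) ✓
The order of 11 is 16, so the subgroup it generates has 16 elements.
Index = |(Z/17Z)^×| / |⟨11⟩| = 16 / 16 = 1.

1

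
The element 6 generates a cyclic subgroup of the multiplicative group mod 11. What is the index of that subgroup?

The order of 6 must divide φ(11) = 11 − 1 = 10 = 2 · 5.
Divisors of 10: 1, 2, 5, 10.
Test each divisor d:
6^1 ≡ 6 (mod 11)
6^2 ≡ 3 (mod 11)
6^5 ≡ 10 (mod 11)
6^10 ≡ 1 (mod 11) ✓
So ord_11(6) = 10, hence |⟨6⟩| = 10.
[(Z/11Z)^× : ⟨6⟩] = 10/10 = 1.

1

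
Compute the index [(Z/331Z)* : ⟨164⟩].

Since 164 ∈ (Z/331Z)^×, its order divides φ(331) = 331 − 1 = 330 = 2 · 3 · 5 · 11.
Divisors of 330: 1, 2, 3, 5, 6, 10, 11, 15, 22, 30, 33, 55, 66, 110, 165, 330.
Compute 164^d (mod 331) for the divisors d until we hit 1:
164^1 ≡ 164
164^2 ≡ 85
164^3 ≡ 38
164^5 ≡ 251
164^6 ≡ 120
164^10 ≡ 111
164^11 ≡ 330
164^15 ≡ 57
164^22 ≡ 1
Thus |⟨164⟩| = ord(164) = 22.
The index is φ(331) / ord(164) = 330 / 22 = 15.

15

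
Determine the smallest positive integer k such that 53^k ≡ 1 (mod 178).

44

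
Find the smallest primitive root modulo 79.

3

φ(79) = 79 − 1 = 78 = 2 · 3 · 13.
Test candidates g = 2, 3, … against the prime factors q ∈ {2, 3, 13} of φ(79): g is a generator iff g^(78/q) ≢ 1 for every such q.
g = 2: 2^39 ≡ 1 — hits 1, so not a primitive root.
g = 3: 3^39 ≡ 78; 3^26 ≡ 23; 3^6 ≡ 18 — none is 1, so 3 is a primitive root.
The smallest primitive root modulo 79 is 3.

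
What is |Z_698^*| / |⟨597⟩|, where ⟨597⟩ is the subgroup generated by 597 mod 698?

3

The order of 597 must divide φ(698) = φ(2)·φ(349) = 1·348 = 348 = 2^2 · 3 · 29.
Divisors of 348: 1, 2, 3, 4, 6, 12, 29, 58, 87, 116, 174, 348.
Test each divisor d:
597^1 ≡ 597 (mod 698)
597^2 ≡ 429 (mod 698)
597^3 ≡ 645 (mod 698)
597^4 ≡ 467 (mod 698)
597^6 ≡ 17 (mod 698)
597^12 ≡ 289 (mod 698)
597^29 ≡ 213 (mod 698)
597^58 ≡ 697 (mod 698)
597^87 ≡ 485 (mod 698)
597^116 ≡ 1 (mod 698) ✓
Thus |⟨597⟩| = ord(597) = 116.
[(Z/698Z)^× : ⟨597⟩] = 348/116 = 3.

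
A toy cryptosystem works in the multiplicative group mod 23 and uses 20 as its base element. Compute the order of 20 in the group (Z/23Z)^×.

By Lagrange's theorem, ord_23(20) divides φ(23) = 23 − 1 = 22 = 2 · 11.
Divisors of 22: 1, 2, 11, 22.
Compute 20^d (mod 23) for the divisors d until we hit 1:
20^1 ≡ 20 (mod 23)
20^2 ≡ 9 (mod 23)
20^11 ≡ 22 (mod 23)
20^22 ≡ 1 (mod 23) ✓
Therefore the multiplicative order of 20 modulo 23 is 22.

22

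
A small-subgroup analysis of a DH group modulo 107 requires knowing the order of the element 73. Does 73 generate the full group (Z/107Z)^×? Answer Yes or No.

φ(107) = 107 − 1 = 106 = 2 · 53.
Test 73^(106/q) mod 107 for each prime factor q of 106:
73^53 ≡ 106 (mod 107)  [q = 2: ≢ 1 ✓]
73^2 ≡ 86 (mod 107)  [q = 53: ≢ 1 ✓]
None equal 1, so ord_107(73) = 106: 73 is a primitive root.

Yes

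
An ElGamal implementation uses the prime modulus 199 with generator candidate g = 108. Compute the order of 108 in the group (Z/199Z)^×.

198

The order of 108 must divide φ(199) = 199 − 1 = 198 = 2 · 3^2 · 11.
Divisors of 198: 1, 2, 3, 6, 9, 11, 18, 22, 33, 66, 99, 198.
Compute 108^d (mod 199) for the divisors d until we hit 1:
108^1 ≡ 108 (mod 199)
108^2 ≡ 122 (mod 199)
108^3 ≡ 42 (mod 199)
108^6 ≡ 172 (mod 199)
108^9 ≡ 60 (mod 199)
108^11 ≡ 156 (mod 199)
108^18 ≡ 18 (mod 199)
108^22 ≡ 58 (mod 199)
108^33 ≡ 93 (mod 199)
108^66 ≡ 92 (mod 199)
108^99 ≡ 198 (mod 199)
108^198 ≡ 1 (mod 199) ✓
Therefore the multiplicative order of 108 modulo 199 is 198.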